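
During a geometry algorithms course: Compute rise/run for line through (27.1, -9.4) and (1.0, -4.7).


slope = (y2-y1)/(x2-x1) = ((-4.7)-(-9.4))/(1-27.1) = 4.7/(-26.1) = -0.1801

-0.1801


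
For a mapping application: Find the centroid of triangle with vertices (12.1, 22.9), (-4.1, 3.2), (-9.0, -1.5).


Centroid = ((x_A+x_B+x_C)/3, (y_A+y_B+y_C)/3)
= ((12.1+(-4.1)+(-9))/3, (22.9+3.2+(-1.5))/3)
= (-0.3333, 8.2)

(-0.3333, 8.2)


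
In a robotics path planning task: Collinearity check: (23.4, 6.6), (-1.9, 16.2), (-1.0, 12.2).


Cross product: ((-1.9)-23.4)*(12.2-6.6) - (16.2-6.6)*((-1)-23.4)
= 92.56

No, not collinear


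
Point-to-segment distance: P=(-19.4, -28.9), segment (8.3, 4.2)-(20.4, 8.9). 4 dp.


Project P onto AB: t = 0 (clamped to [0,1])
Closest point on segment: (8.3, 4.2)
Distance: 43.1613

43.1613


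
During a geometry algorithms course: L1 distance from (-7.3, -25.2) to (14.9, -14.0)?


|(-7.3)-14.9| + |(-25.2)-(-14)| = 22.2 + 11.2 = 33.4

33.4


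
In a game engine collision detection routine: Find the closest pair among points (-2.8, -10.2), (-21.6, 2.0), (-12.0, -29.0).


d(P0,P1) = 22.4116, d(P0,P2) = 20.9304, d(P1,P2) = 32.4524
Closest: P0 and P2

Closest pair: (-2.8, -10.2) and (-12.0, -29.0), distance = 20.9304


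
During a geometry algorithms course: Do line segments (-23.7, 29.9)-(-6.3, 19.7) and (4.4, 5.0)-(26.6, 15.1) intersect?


Cross products: d1=836.59, d2=434.41, d3=-146.64, d4=255.54
d1*d2 < 0 and d3*d4 < 0? no

No, they don't intersect


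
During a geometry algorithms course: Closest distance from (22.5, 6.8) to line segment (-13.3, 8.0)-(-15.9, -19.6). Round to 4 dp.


Project P onto AB: t = 0 (clamped to [0,1])
Closest point on segment: (-13.3, 8)
Distance: 35.8201

35.8201


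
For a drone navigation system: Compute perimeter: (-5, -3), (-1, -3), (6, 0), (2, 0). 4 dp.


Sides: (-5, -3)->(-1, -3): sqrt(16) = 4, (-1, -3)->(6, 0): sqrt(58) = 7.615773, (6, 0)->(2, 0): sqrt(16) = 4, (2, 0)->(-5, -3): sqrt(58) = 7.615773
Sum = 23.231546
Perimeter = 23.2315

23.2315


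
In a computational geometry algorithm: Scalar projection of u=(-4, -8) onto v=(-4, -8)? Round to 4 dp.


u.v = 80, |v| = sqrt(80) = 8.9443
Scalar projection = u.v / |v| = 80 / sqrt(80) = 8.9443

8.9443


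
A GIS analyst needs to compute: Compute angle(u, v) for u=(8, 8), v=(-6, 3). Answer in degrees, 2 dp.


u.v = -24, |u| = sqrt(128) = 11.3137, |v| = sqrt(45) = 6.7082
cos(theta) = u.v/(|u||v|) = -24/sqrt(5760) = -0.316228
theta = acos(-0.316228) = 108.43 degrees

108.43 degrees


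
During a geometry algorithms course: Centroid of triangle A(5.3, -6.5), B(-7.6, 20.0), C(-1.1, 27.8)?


Centroid = ((x_A+x_B+x_C)/3, (y_A+y_B+y_C)/3)
= ((5.3+(-7.6)+(-1.1))/3, ((-6.5)+20+27.8)/3)
= (-1.1333, 13.7667)

(-1.1333, 13.7667)


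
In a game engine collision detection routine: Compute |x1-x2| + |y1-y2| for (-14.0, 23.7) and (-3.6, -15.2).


|(-14)-(-3.6)| + |23.7-(-15.2)| = 10.4 + 38.9 = 49.3

49.3


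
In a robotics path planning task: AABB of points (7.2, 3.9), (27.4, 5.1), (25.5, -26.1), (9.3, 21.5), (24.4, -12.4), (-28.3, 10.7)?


x range: [-28.3, 27.4]
y range: [-26.1, 21.5]
Bounding box: (-28.3,-26.1) to (27.4,21.5)

(-28.3,-26.1) to (27.4,21.5)


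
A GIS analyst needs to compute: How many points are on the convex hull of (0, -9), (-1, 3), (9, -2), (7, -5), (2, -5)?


Convex hull vertices (CCW): (-1, 3), (0, -9), (7, -5), (9, -2)
Count = 4

4


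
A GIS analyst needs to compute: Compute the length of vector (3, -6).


|u| = sqrt(3^2 + (-6)^2) = sqrt(45) = 6.7082

6.7082


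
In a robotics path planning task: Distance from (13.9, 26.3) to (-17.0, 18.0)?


dx=-30.9, dy=-8.3
d^2 = (-30.9)^2 + (-8.3)^2 = 1023.7
d = sqrt(1023.7) = 31.9953

31.9953


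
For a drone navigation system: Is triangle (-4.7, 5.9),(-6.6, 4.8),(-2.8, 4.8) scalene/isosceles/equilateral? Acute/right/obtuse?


Side lengths squared: AB^2=4.82, BC^2=14.44, CA^2=4.82
Sorted: [4.82, 4.82, 14.44]
By sides: Isosceles, By angles: Obtuse

Isosceles, Obtuse


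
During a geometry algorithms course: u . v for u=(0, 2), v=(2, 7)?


u . v = u_x*v_x + u_y*v_y = 0*2 + 2*7
= 0 + 14 = 14

14


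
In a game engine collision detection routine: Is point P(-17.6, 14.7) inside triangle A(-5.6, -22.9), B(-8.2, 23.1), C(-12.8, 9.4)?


Cross products: AB x AP = 454.24, BC x BP = -90.14, CA x CP = -116.88
All same sign? no

No, outside


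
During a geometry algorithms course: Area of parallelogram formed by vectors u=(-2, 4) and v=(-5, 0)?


|u x v| = |(-2)*0 - 4*(-5)|
= |0 - (-20)| = 20

20


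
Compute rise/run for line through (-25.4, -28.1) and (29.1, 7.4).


slope = (y2-y1)/(x2-x1) = (7.4-(-28.1))/(29.1-(-25.4)) = 35.5/54.5 = 0.6514

0.6514


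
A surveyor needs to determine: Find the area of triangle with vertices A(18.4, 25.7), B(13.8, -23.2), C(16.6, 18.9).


Area = |x_A(y_B-y_C) + x_B(y_C-y_A) + x_C(y_A-y_B)|/2
= |(-774.64) + (-93.84) + 811.74|/2
= 56.74/2 = 28.37

28.37


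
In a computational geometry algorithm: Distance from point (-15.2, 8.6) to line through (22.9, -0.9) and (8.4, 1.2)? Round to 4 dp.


|cross product| = 57.74
|line direction| = sqrt(214.66) = 14.6513
Distance = 57.74/sqrt(214.66) = 3.941

3.941


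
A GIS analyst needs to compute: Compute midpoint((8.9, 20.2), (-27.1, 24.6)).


M = ((8.9+(-27.1))/2, (20.2+24.6)/2)
= (-9.1, 22.4)

(-9.1, 22.4)


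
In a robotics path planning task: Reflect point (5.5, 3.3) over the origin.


Reflection over origin: (x,y) -> (-x,-y)
(5.5, 3.3) -> (-5.5, -3.3)

(-5.5, -3.3)


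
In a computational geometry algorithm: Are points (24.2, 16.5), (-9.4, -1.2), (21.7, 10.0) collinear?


Cross product: ((-9.4)-24.2)*(10-16.5) - ((-1.2)-16.5)*(21.7-24.2)
= 174.15

No, not collinear


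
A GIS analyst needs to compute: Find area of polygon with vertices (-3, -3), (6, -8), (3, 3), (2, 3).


Shoelace sum: ((-3)*(-8) - 6*(-3)) + (6*3 - 3*(-8)) + (3*3 - 2*3) + (2*(-3) - (-3)*3)
= 90
Area = |90|/2 = 45

45


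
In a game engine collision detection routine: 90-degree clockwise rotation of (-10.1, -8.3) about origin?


90° CW: (x,y) -> (y, -x)
(-10.1,-8.3) -> (-8.3, 10.1)

(-8.3, 10.1)


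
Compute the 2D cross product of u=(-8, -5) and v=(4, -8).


u x v = u_x*v_y - u_y*v_x = (-8)*(-8) - (-5)*4
= 64 - (-20) = 84

84


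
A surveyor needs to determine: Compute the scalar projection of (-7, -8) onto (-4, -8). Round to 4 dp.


u.v = 92, |v| = sqrt(80) = 8.9443
Scalar projection = u.v / |v| = 92 / sqrt(80) = 10.2859

10.2859


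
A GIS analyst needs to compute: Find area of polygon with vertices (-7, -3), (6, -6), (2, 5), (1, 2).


Shoelace sum: ((-7)*(-6) - 6*(-3)) + (6*5 - 2*(-6)) + (2*2 - 1*5) + (1*(-3) - (-7)*2)
= 112
Area = |112|/2 = 56

56


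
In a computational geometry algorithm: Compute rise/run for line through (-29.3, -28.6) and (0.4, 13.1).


slope = (y2-y1)/(x2-x1) = (13.1-(-28.6))/(0.4-(-29.3)) = 41.7/29.7 = 1.404

1.404


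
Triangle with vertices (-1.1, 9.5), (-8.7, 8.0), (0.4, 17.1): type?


Side lengths squared: AB^2=60.01, BC^2=165.62, CA^2=60.01
Sorted: [60.01, 60.01, 165.62]
By sides: Isosceles, By angles: Obtuse

Isosceles, Obtuse


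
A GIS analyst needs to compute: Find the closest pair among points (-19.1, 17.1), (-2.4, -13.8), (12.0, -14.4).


d(P0,P1) = 35.1241, d(P0,P2) = 44.2658, d(P1,P2) = 14.4125
Closest: P1 and P2

Closest pair: (-2.4, -13.8) and (12.0, -14.4), distance = 14.4125


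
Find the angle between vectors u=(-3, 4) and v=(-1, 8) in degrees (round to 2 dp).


u.v = 35, |u| = sqrt(25) = 5, |v| = sqrt(65) = 8.0623
cos(theta) = u.v/(|u||v|) = 35/sqrt(1625) = 0.868243
theta = acos(0.868243) = 29.74 degrees

29.74 degrees


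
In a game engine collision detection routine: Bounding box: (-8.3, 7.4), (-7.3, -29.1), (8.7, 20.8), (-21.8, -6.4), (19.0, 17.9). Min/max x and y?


x range: [-21.8, 19]
y range: [-29.1, 20.8]
Bounding box: (-21.8,-29.1) to (19,20.8)

(-21.8,-29.1) to (19,20.8)


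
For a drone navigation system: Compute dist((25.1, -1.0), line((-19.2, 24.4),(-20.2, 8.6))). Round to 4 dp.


|cross product| = 725.34
|line direction| = sqrt(250.64) = 15.8316
Distance = 725.34/sqrt(250.64) = 45.8159

45.8159


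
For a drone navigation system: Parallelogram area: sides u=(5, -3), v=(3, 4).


|u x v| = |5*4 - (-3)*3|
= |20 - (-9)| = 29

29


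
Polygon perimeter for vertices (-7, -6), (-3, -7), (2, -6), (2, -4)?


Sides: (-7, -6)->(-3, -7): sqrt(17) = 4.123106, (-3, -7)->(2, -6): sqrt(26) = 5.09902, (2, -6)->(2, -4): sqrt(4) = 2, (2, -4)->(-7, -6): sqrt(85) = 9.219544
Sum = 20.44167
Perimeter = 20.4417

20.4417


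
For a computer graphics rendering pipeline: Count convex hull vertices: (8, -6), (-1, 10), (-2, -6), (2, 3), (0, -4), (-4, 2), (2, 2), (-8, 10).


Convex hull vertices (CCW): (-8, 10), (-2, -6), (8, -6), (-1, 10)
Count = 4

4


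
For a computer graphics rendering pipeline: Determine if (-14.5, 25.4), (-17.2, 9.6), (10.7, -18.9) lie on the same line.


Cross product: ((-17.2)-(-14.5))*((-18.9)-25.4) - (9.6-25.4)*(10.7-(-14.5))
= 517.77

No, not collinear


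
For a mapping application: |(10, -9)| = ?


|u| = sqrt(10^2 + (-9)^2) = sqrt(181) = 13.4536

13.4536


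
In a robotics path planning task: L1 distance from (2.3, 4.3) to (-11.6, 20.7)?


|2.3-(-11.6)| + |4.3-20.7| = 13.9 + 16.4 = 30.3

30.3


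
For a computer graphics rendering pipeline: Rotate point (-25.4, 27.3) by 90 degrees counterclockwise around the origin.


90° CCW: (x,y) -> (-y, x)
(-25.4,27.3) -> (-27.3, -25.4)

(-27.3, -25.4)


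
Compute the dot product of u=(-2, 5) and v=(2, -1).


u . v = u_x*v_x + u_y*v_y = (-2)*2 + 5*(-1)
= (-4) + (-5) = -9

-9


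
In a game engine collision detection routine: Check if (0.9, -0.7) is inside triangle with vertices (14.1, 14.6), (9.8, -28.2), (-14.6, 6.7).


Cross products: AB x AP = -499.17, BC x BP = -360.39, CA x CP = -334.83
All same sign? yes

Yes, inside


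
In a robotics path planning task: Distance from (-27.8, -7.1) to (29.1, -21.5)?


dx=56.9, dy=-14.4
d^2 = 56.9^2 + (-14.4)^2 = 3444.97
d = sqrt(3444.97) = 58.6939

58.6939


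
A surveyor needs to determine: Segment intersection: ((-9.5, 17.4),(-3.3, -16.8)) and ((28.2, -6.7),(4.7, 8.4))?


Cross products: d1=2.92, d2=713, d3=1139.92, d4=429.84
d1*d2 < 0 and d3*d4 < 0? no

No, they don't intersect


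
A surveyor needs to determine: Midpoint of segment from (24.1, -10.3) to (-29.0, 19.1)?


M = ((24.1+(-29))/2, ((-10.3)+19.1)/2)
= (-2.45, 4.4)

(-2.45, 4.4)


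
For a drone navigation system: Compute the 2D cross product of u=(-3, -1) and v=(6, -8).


u x v = u_x*v_y - u_y*v_x = (-3)*(-8) - (-1)*6
= 24 - (-6) = 30

30


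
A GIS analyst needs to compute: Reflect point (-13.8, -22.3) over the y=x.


Reflection over y=x: (x,y) -> (y,x)
(-13.8, -22.3) -> (-22.3, -13.8)

(-22.3, -13.8)


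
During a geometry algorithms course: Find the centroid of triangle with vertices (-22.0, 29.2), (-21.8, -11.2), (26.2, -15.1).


Centroid = ((x_A+x_B+x_C)/3, (y_A+y_B+y_C)/3)
= (((-22)+(-21.8)+26.2)/3, (29.2+(-11.2)+(-15.1))/3)
= (-5.8667, 0.9667)

(-5.8667, 0.9667)


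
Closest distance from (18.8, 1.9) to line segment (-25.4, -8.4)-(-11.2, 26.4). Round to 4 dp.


Project P onto AB: t = 0.698 (clamped to [0,1])
Closest point on segment: (-15.4881, 15.8911)
Distance: 37.0328

37.0328


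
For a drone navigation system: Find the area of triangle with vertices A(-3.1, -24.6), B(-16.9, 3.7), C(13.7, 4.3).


Area = |x_A(y_B-y_C) + x_B(y_C-y_A) + x_C(y_A-y_B)|/2
= |1.86 + (-488.41) + (-387.71)|/2
= 874.26/2 = 437.13

437.13


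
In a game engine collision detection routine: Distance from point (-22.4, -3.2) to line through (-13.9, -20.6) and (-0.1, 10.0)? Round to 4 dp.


|cross product| = 500.22
|line direction| = sqrt(1126.8) = 33.5678
Distance = 500.22/sqrt(1126.8) = 14.9018

14.9018


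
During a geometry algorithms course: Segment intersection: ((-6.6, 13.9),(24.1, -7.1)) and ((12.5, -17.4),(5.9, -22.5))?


Cross products: d1=-303.99, d2=-8.82, d3=-559.81, d4=-854.98
d1*d2 < 0 and d3*d4 < 0? no

No, they don't intersect


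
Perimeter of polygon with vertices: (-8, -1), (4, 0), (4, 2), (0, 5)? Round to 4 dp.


Sides: (-8, -1)->(4, 0): sqrt(145) = 12.041595, (4, 0)->(4, 2): sqrt(4) = 2, (4, 2)->(0, 5): sqrt(25) = 5, (0, 5)->(-8, -1): sqrt(100) = 10
Sum = 29.041595
Perimeter = 29.0416

29.0416


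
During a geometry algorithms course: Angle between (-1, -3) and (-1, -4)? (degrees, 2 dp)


u.v = 13, |u| = sqrt(10) = 3.1623, |v| = sqrt(17) = 4.1231
cos(theta) = u.v/(|u||v|) = 13/sqrt(170) = 0.997054
theta = acos(0.997054) = 4.4 degrees

4.4 degrees


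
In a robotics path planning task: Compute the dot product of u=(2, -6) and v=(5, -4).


u . v = u_x*v_x + u_y*v_y = 2*5 + (-6)*(-4)
= 10 + 24 = 34

34


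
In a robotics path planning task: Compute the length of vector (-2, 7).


|u| = sqrt((-2)^2 + 7^2) = sqrt(53) = 7.2801

7.2801


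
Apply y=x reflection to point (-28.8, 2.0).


Reflection over y=x: (x,y) -> (y,x)
(-28.8, 2) -> (2, -28.8)

(2, -28.8)


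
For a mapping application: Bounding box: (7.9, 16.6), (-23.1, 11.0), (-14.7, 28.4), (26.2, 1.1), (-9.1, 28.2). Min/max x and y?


x range: [-23.1, 26.2]
y range: [1.1, 28.4]
Bounding box: (-23.1,1.1) to (26.2,28.4)

(-23.1,1.1) to (26.2,28.4)


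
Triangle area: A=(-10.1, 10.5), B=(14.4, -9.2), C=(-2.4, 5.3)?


Area = |x_A(y_B-y_C) + x_B(y_C-y_A) + x_C(y_A-y_B)|/2
= |146.45 + (-74.88) + (-47.28)|/2
= 24.29/2 = 12.145

12.145


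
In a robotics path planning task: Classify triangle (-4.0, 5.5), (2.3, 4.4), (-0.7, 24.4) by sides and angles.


Side lengths squared: AB^2=40.9, BC^2=409, CA^2=368.1
Sorted: [40.9, 368.1, 409]
By sides: Scalene, By angles: Right

Scalene, Right


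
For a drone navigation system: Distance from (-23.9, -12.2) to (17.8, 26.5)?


dx=41.7, dy=38.7
d^2 = 41.7^2 + 38.7^2 = 3236.58
d = sqrt(3236.58) = 56.8909

56.8909


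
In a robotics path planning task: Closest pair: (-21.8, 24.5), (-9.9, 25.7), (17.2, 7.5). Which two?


d(P0,P1) = 11.9604, d(P0,P2) = 42.5441, d(P1,P2) = 32.6443
Closest: P0 and P1

Closest pair: (-21.8, 24.5) and (-9.9, 25.7), distance = 11.9604


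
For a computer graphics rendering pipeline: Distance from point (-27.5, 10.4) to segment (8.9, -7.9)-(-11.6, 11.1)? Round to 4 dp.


Project P onto AB: t = 1 (clamped to [0,1])
Closest point on segment: (-11.6, 11.1)
Distance: 15.9154

15.9154


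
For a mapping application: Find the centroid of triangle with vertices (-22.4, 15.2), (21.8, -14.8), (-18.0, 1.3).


Centroid = ((x_A+x_B+x_C)/3, (y_A+y_B+y_C)/3)
= (((-22.4)+21.8+(-18))/3, (15.2+(-14.8)+1.3)/3)
= (-6.2, 0.5667)

(-6.2, 0.5667)


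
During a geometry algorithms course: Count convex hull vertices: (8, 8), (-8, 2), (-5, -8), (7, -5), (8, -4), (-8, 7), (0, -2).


Convex hull vertices (CCW): (-8, 2), (-5, -8), (7, -5), (8, -4), (8, 8), (-8, 7)
Count = 6

6


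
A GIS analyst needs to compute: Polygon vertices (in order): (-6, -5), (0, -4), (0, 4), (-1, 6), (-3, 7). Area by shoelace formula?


Shoelace sum: ((-6)*(-4) - 0*(-5)) + (0*4 - 0*(-4)) + (0*6 - (-1)*4) + ((-1)*7 - (-3)*6) + ((-3)*(-5) - (-6)*7)
= 96
Area = |96|/2 = 48

48


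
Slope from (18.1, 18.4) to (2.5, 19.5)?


slope = (y2-y1)/(x2-x1) = (19.5-18.4)/(2.5-18.1) = 1.1/(-15.6) = -0.0705

-0.0705


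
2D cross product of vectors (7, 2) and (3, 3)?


u x v = u_x*v_y - u_y*v_x = 7*3 - 2*3
= 21 - 6 = 15

15


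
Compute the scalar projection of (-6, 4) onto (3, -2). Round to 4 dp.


u.v = -26, |v| = sqrt(13) = 3.6056
Scalar projection = u.v / |v| = -26 / sqrt(13) = -7.2111

-7.2111


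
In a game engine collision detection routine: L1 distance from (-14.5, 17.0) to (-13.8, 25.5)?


|(-14.5)-(-13.8)| + |17-25.5| = 0.7 + 8.5 = 9.2

9.2


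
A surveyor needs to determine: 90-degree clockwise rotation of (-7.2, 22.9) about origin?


90° CW: (x,y) -> (y, -x)
(-7.2,22.9) -> (22.9, 7.2)

(22.9, 7.2)


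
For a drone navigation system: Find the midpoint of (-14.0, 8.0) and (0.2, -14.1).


M = (((-14)+0.2)/2, (8+(-14.1))/2)
= (-6.9, -3.05)

(-6.9, -3.05)


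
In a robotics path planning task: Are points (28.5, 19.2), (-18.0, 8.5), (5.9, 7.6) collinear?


Cross product: ((-18)-28.5)*(7.6-19.2) - (8.5-19.2)*(5.9-28.5)
= 297.58

No, not collinear


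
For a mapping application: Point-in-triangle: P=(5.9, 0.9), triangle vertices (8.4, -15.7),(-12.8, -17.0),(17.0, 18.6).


Cross products: AB x AP = -355.17, BC x BP = -132.3, CA x CP = -228.51
All same sign? yes

Yes, inside


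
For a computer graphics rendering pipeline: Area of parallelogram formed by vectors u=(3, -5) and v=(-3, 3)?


|u x v| = |3*3 - (-5)*(-3)|
= |9 - 15| = 6

6


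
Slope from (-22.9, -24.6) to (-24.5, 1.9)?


slope = (y2-y1)/(x2-x1) = (1.9-(-24.6))/((-24.5)-(-22.9)) = 26.5/(-1.6) = -16.5625

-16.5625


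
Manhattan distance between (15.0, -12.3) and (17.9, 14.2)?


|15-17.9| + |(-12.3)-14.2| = 2.9 + 26.5 = 29.4

29.4


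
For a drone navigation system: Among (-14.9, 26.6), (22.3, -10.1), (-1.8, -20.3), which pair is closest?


d(P0,P1) = 52.2564, d(P0,P2) = 48.6952, d(P1,P2) = 26.1696
Closest: P1 and P2

Closest pair: (22.3, -10.1) and (-1.8, -20.3), distance = 26.1696


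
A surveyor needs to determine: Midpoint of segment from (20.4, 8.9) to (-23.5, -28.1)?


M = ((20.4+(-23.5))/2, (8.9+(-28.1))/2)
= (-1.55, -9.6)

(-1.55, -9.6)


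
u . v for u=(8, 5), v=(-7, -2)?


u . v = u_x*v_x + u_y*v_y = 8*(-7) + 5*(-2)
= (-56) + (-10) = -66

-66


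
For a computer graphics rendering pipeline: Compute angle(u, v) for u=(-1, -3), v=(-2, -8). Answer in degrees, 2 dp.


u.v = 26, |u| = sqrt(10) = 3.1623, |v| = sqrt(68) = 8.2462
cos(theta) = u.v/(|u||v|) = 26/sqrt(680) = 0.997054
theta = acos(0.997054) = 4.4 degrees

4.4 degrees


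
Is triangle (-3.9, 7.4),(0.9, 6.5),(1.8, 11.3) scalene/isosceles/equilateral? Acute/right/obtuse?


Side lengths squared: AB^2=23.85, BC^2=23.85, CA^2=47.7
Sorted: [23.85, 23.85, 47.7]
By sides: Isosceles, By angles: Right

Isosceles, Right


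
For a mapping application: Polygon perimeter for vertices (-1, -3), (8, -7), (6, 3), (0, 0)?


Sides: (-1, -3)->(8, -7): sqrt(97) = 9.848858, (8, -7)->(6, 3): sqrt(104) = 10.198039, (6, 3)->(0, 0): sqrt(45) = 6.708204, (0, 0)->(-1, -3): sqrt(10) = 3.162278
Sum = 29.917379
Perimeter = 29.9174

29.9174


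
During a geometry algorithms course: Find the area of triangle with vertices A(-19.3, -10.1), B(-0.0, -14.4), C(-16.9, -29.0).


Area = |x_A(y_B-y_C) + x_B(y_C-y_A) + x_C(y_A-y_B)|/2
= |(-281.78) + 0 + (-72.67)|/2
= 354.45/2 = 177.225

177.225


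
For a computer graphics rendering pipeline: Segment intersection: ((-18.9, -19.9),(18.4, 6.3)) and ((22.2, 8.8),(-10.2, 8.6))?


Cross products: d1=921.66, d2=80.24, d3=-6.31, d4=835.11
d1*d2 < 0 and d3*d4 < 0? no

No, they don't intersect


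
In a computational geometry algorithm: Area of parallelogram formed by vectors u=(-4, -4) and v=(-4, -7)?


|u x v| = |(-4)*(-7) - (-4)*(-4)|
= |28 - 16| = 12

12


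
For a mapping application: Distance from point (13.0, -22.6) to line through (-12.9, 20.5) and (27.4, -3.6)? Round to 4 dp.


|cross product| = 1112.74
|line direction| = sqrt(2204.9) = 46.9564
Distance = 1112.74/sqrt(2204.9) = 23.6973

23.6973


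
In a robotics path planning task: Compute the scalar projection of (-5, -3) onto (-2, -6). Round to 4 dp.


u.v = 28, |v| = sqrt(40) = 6.3246
Scalar projection = u.v / |v| = 28 / sqrt(40) = 4.4272

4.4272


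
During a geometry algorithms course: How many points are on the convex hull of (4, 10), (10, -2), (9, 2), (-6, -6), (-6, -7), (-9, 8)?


Convex hull vertices (CCW): (-9, 8), (-6, -7), (10, -2), (9, 2), (4, 10)
Count = 5

5


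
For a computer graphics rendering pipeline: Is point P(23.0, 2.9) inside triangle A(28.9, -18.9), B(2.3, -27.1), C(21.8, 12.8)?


Cross products: AB x AP = -628.26, BC x BP = -240.93, CA x CP = -32.25
All same sign? yes

Yes, inside


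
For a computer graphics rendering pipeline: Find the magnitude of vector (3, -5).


|u| = sqrt(3^2 + (-5)^2) = sqrt(34) = 5.831

5.831


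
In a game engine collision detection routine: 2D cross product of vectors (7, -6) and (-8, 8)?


u x v = u_x*v_y - u_y*v_x = 7*8 - (-6)*(-8)
= 56 - 48 = 8

8


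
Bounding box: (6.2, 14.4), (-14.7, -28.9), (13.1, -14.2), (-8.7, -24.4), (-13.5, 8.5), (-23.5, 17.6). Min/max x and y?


x range: [-23.5, 13.1]
y range: [-28.9, 17.6]
Bounding box: (-23.5,-28.9) to (13.1,17.6)

(-23.5,-28.9) to (13.1,17.6)


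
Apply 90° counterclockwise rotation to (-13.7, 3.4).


90° CCW: (x,y) -> (-y, x)
(-13.7,3.4) -> (-3.4, -13.7)

(-3.4, -13.7)


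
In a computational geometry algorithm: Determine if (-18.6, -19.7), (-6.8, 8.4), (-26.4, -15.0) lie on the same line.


Cross product: ((-6.8)-(-18.6))*((-15)-(-19.7)) - (8.4-(-19.7))*((-26.4)-(-18.6))
= 274.64

No, not collinear


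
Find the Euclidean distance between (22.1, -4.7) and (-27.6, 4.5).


dx=-49.7, dy=9.2
d^2 = (-49.7)^2 + 9.2^2 = 2554.73
d = sqrt(2554.73) = 50.5443

50.5443


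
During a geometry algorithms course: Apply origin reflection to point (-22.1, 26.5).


Reflection over origin: (x,y) -> (-x,-y)
(-22.1, 26.5) -> (22.1, -26.5)

(22.1, -26.5)


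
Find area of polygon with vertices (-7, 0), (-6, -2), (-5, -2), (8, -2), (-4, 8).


Shoelace sum: ((-7)*(-2) - (-6)*0) + ((-6)*(-2) - (-5)*(-2)) + ((-5)*(-2) - 8*(-2)) + (8*8 - (-4)*(-2)) + ((-4)*0 - (-7)*8)
= 154
Area = |154|/2 = 77

77


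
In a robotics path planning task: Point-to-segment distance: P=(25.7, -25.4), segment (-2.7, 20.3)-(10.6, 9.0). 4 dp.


Project P onto AB: t = 1 (clamped to [0,1])
Closest point on segment: (10.6, 9)
Distance: 37.5682

37.5682


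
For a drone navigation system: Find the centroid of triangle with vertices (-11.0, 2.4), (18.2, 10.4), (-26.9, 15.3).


Centroid = ((x_A+x_B+x_C)/3, (y_A+y_B+y_C)/3)
= (((-11)+18.2+(-26.9))/3, (2.4+10.4+15.3)/3)
= (-6.5667, 9.3667)

(-6.5667, 9.3667)


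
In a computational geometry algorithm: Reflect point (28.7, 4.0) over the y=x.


Reflection over y=x: (x,y) -> (y,x)
(28.7, 4) -> (4, 28.7)

(4, 28.7)


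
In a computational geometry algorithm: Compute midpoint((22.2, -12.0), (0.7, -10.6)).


M = ((22.2+0.7)/2, ((-12)+(-10.6))/2)
= (11.45, -11.3)

(11.45, -11.3)


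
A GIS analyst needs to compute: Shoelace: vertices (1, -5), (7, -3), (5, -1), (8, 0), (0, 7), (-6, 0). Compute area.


Shoelace sum: (1*(-3) - 7*(-5)) + (7*(-1) - 5*(-3)) + (5*0 - 8*(-1)) + (8*7 - 0*0) + (0*0 - (-6)*7) + ((-6)*(-5) - 1*0)
= 176
Area = |176|/2 = 88

88


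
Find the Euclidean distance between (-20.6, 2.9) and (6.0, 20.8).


dx=26.6, dy=17.9
d^2 = 26.6^2 + 17.9^2 = 1027.97
d = sqrt(1027.97) = 32.062

32.062


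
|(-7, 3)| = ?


|u| = sqrt((-7)^2 + 3^2) = sqrt(58) = 7.6158

7.6158


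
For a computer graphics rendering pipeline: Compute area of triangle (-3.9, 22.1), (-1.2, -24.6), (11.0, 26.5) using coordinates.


Area = |x_A(y_B-y_C) + x_B(y_C-y_A) + x_C(y_A-y_B)|/2
= |199.29 + (-5.28) + 513.7|/2
= 707.71/2 = 353.855

353.855


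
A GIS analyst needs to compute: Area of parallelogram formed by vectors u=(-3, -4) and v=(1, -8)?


|u x v| = |(-3)*(-8) - (-4)*1|
= |24 - (-4)| = 28

28


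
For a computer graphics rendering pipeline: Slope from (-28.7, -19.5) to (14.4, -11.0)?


slope = (y2-y1)/(x2-x1) = ((-11)-(-19.5))/(14.4-(-28.7)) = 8.5/43.1 = 0.1972

0.1972


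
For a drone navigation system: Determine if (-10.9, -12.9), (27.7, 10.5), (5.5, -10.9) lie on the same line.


Cross product: (27.7-(-10.9))*((-10.9)-(-12.9)) - (10.5-(-12.9))*(5.5-(-10.9))
= -306.56

No, not collinear


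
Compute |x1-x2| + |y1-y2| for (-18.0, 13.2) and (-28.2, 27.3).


|(-18)-(-28.2)| + |13.2-27.3| = 10.2 + 14.1 = 24.3

24.3


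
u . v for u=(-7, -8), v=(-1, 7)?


u . v = u_x*v_x + u_y*v_y = (-7)*(-1) + (-8)*7
= 7 + (-56) = -49

-49


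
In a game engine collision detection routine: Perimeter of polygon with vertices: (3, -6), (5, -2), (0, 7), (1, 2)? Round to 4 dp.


Sides: (3, -6)->(5, -2): sqrt(20) = 4.472136, (5, -2)->(0, 7): sqrt(106) = 10.29563, (0, 7)->(1, 2): sqrt(26) = 5.09902, (1, 2)->(3, -6): sqrt(68) = 8.246211
Sum = 28.112997
Perimeter = 28.113

28.113


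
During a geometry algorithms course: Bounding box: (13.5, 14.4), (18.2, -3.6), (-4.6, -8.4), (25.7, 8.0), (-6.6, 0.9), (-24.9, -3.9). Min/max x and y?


x range: [-24.9, 25.7]
y range: [-8.4, 14.4]
Bounding box: (-24.9,-8.4) to (25.7,14.4)

(-24.9,-8.4) to (25.7,14.4)


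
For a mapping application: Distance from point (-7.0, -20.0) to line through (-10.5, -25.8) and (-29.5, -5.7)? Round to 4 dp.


|cross product| = 180.55
|line direction| = sqrt(765.01) = 27.6588
Distance = 180.55/sqrt(765.01) = 6.5278

6.5278


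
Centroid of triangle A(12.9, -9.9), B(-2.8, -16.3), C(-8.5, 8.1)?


Centroid = ((x_A+x_B+x_C)/3, (y_A+y_B+y_C)/3)
= ((12.9+(-2.8)+(-8.5))/3, ((-9.9)+(-16.3)+8.1)/3)
= (0.5333, -6.0333)

(0.5333, -6.0333)


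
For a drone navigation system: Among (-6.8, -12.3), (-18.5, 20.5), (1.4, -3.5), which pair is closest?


d(P0,P1) = 34.8243, d(P0,P2) = 12.0283, d(P1,P2) = 31.1771
Closest: P0 and P2

Closest pair: (-6.8, -12.3) and (1.4, -3.5), distance = 12.0283


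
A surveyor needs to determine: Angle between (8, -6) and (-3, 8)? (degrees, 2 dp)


u.v = -72, |u| = sqrt(100) = 10, |v| = sqrt(73) = 8.544
cos(theta) = u.v/(|u||v|) = -72/sqrt(7300) = -0.842696
theta = acos(-0.842696) = 147.43 degrees

147.43 degrees


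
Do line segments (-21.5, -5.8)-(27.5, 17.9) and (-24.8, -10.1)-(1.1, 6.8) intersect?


Cross products: d1=55.6, d2=-158.67, d3=-132.49, d4=81.78
d1*d2 < 0 and d3*d4 < 0? yes

Yes, they intersect


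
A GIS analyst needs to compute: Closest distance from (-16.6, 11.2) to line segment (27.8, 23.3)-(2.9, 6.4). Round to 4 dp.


Project P onto AB: t = 1 (clamped to [0,1])
Closest point on segment: (2.9, 6.4)
Distance: 20.0821

20.0821


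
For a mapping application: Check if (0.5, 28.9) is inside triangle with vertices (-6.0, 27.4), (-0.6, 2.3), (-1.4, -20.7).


Cross products: AB x AP = 171.25, BC x BP = 4.02, CA x CP = -319.55
All same sign? no

No, outside


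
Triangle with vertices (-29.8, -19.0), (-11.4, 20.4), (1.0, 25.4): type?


Side lengths squared: AB^2=1890.92, BC^2=178.76, CA^2=2920
Sorted: [178.76, 1890.92, 2920]
By sides: Scalene, By angles: Obtuse

Scalene, Obtuse


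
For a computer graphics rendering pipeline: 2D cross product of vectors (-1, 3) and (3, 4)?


u x v = u_x*v_y - u_y*v_x = (-1)*4 - 3*3
= (-4) - 9 = -13

-13


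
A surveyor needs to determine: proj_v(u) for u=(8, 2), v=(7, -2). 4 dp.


u.v = 52, |v| = sqrt(53) = 7.2801
Scalar projection = u.v / |v| = 52 / sqrt(53) = 7.1427

7.1427


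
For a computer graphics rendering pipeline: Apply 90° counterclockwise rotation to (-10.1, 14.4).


90° CCW: (x,y) -> (-y, x)
(-10.1,14.4) -> (-14.4, -10.1)

(-14.4, -10.1)


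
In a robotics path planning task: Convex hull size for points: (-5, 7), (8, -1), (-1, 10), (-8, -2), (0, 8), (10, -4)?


Convex hull vertices (CCW): (-8, -2), (10, -4), (8, -1), (-1, 10), (-5, 7)
Count = 5

5


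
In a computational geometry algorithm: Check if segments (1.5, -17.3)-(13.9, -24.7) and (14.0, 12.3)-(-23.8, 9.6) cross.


Cross products: d1=1085.13, d2=1398.33, d3=459.54, d4=146.34
d1*d2 < 0 and d3*d4 < 0? no

No, they don't intersect


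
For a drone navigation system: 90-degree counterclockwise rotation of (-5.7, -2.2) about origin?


90° CCW: (x,y) -> (-y, x)
(-5.7,-2.2) -> (2.2, -5.7)

(2.2, -5.7)


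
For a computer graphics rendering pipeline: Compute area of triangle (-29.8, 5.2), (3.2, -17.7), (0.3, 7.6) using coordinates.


Area = |x_A(y_B-y_C) + x_B(y_C-y_A) + x_C(y_A-y_B)|/2
= |753.94 + 7.68 + 6.87|/2
= 768.49/2 = 384.245

384.245


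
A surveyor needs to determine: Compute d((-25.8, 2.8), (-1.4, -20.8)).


dx=24.4, dy=-23.6
d^2 = 24.4^2 + (-23.6)^2 = 1152.32
d = sqrt(1152.32) = 33.9458

33.9458


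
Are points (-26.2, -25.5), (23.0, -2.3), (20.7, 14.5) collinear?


Cross product: (23-(-26.2))*(14.5-(-25.5)) - ((-2.3)-(-25.5))*(20.7-(-26.2))
= 879.92

No, not collinear


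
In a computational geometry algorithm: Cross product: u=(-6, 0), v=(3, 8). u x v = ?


u x v = u_x*v_y - u_y*v_x = (-6)*8 - 0*3
= (-48) - 0 = -48

-48


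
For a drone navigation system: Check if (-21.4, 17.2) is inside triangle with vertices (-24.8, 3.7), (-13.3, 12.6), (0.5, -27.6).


Cross products: AB x AP = 124.99, BC x BP = -262.14, CA x CP = -447.97
All same sign? no

No, outside


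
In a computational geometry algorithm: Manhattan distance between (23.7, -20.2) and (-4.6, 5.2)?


|23.7-(-4.6)| + |(-20.2)-5.2| = 28.3 + 25.4 = 53.7

53.7


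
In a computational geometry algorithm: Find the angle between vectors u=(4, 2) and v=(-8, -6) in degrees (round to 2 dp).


u.v = -44, |u| = sqrt(20) = 4.4721, |v| = sqrt(100) = 10
cos(theta) = u.v/(|u||v|) = -44/sqrt(2000) = -0.98387
theta = acos(-0.98387) = 169.7 degrees

169.7 degrees


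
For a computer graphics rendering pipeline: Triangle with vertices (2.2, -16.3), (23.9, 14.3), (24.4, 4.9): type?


Side lengths squared: AB^2=1407.25, BC^2=88.61, CA^2=942.28
Sorted: [88.61, 942.28, 1407.25]
By sides: Scalene, By angles: Obtuse

Scalene, Obtuse


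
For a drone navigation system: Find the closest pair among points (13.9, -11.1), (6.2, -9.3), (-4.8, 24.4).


d(P0,P1) = 7.9076, d(P0,P2) = 40.1241, d(P1,P2) = 35.4498
Closest: P0 and P1

Closest pair: (13.9, -11.1) and (6.2, -9.3), distance = 7.9076


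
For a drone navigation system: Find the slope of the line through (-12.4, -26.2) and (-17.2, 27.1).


slope = (y2-y1)/(x2-x1) = (27.1-(-26.2))/((-17.2)-(-12.4)) = 53.3/(-4.8) = -11.1042

-11.1042


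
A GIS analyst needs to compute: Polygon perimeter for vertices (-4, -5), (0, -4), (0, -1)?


Sides: (-4, -5)->(0, -4): sqrt(17) = 4.123106, (0, -4)->(0, -1): sqrt(9) = 3, (0, -1)->(-4, -5): sqrt(32) = 5.656854
Sum = 12.77996
Perimeter = 12.78

12.78


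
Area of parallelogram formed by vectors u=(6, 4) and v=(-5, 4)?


|u x v| = |6*4 - 4*(-5)|
= |24 - (-20)| = 44

44


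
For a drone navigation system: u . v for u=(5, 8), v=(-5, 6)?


u . v = u_x*v_x + u_y*v_y = 5*(-5) + 8*6
= (-25) + 48 = 23

23


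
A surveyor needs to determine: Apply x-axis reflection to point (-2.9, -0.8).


Reflection over x-axis: (x,y) -> (x,-y)
(-2.9, -0.8) -> (-2.9, 0.8)

(-2.9, 0.8)


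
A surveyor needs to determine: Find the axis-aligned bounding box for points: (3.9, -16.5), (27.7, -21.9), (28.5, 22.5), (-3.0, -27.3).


x range: [-3, 28.5]
y range: [-27.3, 22.5]
Bounding box: (-3,-27.3) to (28.5,22.5)

(-3,-27.3) to (28.5,22.5)


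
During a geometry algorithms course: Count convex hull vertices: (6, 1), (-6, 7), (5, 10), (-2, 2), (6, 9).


Convex hull vertices (CCW): (-6, 7), (-2, 2), (6, 1), (6, 9), (5, 10)
Count = 5

5


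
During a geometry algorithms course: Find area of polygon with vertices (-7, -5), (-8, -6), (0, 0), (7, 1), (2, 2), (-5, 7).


Shoelace sum: ((-7)*(-6) - (-8)*(-5)) + ((-8)*0 - 0*(-6)) + (0*1 - 7*0) + (7*2 - 2*1) + (2*7 - (-5)*2) + ((-5)*(-5) - (-7)*7)
= 112
Area = |112|/2 = 56

56


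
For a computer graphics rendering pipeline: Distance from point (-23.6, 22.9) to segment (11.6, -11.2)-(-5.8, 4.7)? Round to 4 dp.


Project P onto AB: t = 1 (clamped to [0,1])
Closest point on segment: (-5.8, 4.7)
Distance: 25.4574

25.4574


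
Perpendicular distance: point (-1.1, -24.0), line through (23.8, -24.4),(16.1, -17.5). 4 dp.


|cross product| = 168.73
|line direction| = sqrt(106.9) = 10.3392
Distance = 168.73/sqrt(106.9) = 16.3194

16.3194


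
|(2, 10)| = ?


|u| = sqrt(2^2 + 10^2) = sqrt(104) = 10.198

10.198


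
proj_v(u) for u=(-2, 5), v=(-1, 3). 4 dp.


u.v = 17, |v| = sqrt(10) = 3.1623
Scalar projection = u.v / |v| = 17 / sqrt(10) = 5.3759

5.3759


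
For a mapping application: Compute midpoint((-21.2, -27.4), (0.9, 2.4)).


M = (((-21.2)+0.9)/2, ((-27.4)+2.4)/2)
= (-10.15, -12.5)

(-10.15, -12.5)


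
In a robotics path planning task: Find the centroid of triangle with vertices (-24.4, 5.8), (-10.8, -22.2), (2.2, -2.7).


Centroid = ((x_A+x_B+x_C)/3, (y_A+y_B+y_C)/3)
= (((-24.4)+(-10.8)+2.2)/3, (5.8+(-22.2)+(-2.7))/3)
= (-11, -6.3667)

(-11, -6.3667)


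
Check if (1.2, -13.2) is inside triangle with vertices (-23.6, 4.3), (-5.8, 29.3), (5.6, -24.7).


Cross products: AB x AP = -931.5, BC x BP = -106.5, CA x CP = -208.2
All same sign? yes

Yes, inside


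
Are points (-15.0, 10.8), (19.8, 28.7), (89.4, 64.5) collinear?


Cross product: (19.8-(-15))*(64.5-10.8) - (28.7-10.8)*(89.4-(-15))
= 0

Yes, collinear


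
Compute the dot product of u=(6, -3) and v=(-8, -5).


u . v = u_x*v_x + u_y*v_y = 6*(-8) + (-3)*(-5)
= (-48) + 15 = -33

-33


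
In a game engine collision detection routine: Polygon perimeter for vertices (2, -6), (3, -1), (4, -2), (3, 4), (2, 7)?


Sides: (2, -6)->(3, -1): sqrt(26) = 5.09902, (3, -1)->(4, -2): sqrt(2) = 1.414214, (4, -2)->(3, 4): sqrt(37) = 6.082763, (3, 4)->(2, 7): sqrt(10) = 3.162278, (2, 7)->(2, -6): sqrt(169) = 13
Sum = 28.758275
Perimeter = 28.7583

28.7583


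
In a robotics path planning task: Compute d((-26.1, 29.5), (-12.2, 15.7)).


dx=13.9, dy=-13.8
d^2 = 13.9^2 + (-13.8)^2 = 383.65
d = sqrt(383.65) = 19.587

19.587


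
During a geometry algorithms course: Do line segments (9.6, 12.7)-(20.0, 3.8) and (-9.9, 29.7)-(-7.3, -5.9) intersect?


Cross products: d1=650, d2=997.1, d3=3.25, d4=-343.85
d1*d2 < 0 and d3*d4 < 0? no

No, they don't intersect


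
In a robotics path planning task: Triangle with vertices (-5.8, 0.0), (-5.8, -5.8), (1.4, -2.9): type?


Side lengths squared: AB^2=33.64, BC^2=60.25, CA^2=60.25
Sorted: [33.64, 60.25, 60.25]
By sides: Isosceles, By angles: Acute

Isosceles, Acute


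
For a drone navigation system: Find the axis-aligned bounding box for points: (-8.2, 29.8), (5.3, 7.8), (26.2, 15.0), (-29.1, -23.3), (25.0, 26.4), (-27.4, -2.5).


x range: [-29.1, 26.2]
y range: [-23.3, 29.8]
Bounding box: (-29.1,-23.3) to (26.2,29.8)

(-29.1,-23.3) to (26.2,29.8)


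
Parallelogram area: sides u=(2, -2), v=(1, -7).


|u x v| = |2*(-7) - (-2)*1|
= |(-14) - (-2)| = 12

12


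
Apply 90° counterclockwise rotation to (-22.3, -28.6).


90° CCW: (x,y) -> (-y, x)
(-22.3,-28.6) -> (28.6, -22.3)

(28.6, -22.3)


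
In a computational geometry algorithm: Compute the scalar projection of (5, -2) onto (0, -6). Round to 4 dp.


u.v = 12, |v| = sqrt(36) = 6
Scalar projection = u.v / |v| = 12 / sqrt(36) = 2

2


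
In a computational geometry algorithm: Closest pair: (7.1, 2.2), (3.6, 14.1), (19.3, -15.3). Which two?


d(P0,P1) = 12.404, d(P0,P2) = 21.3328, d(P1,P2) = 33.3294
Closest: P0 and P1

Closest pair: (7.1, 2.2) and (3.6, 14.1), distance = 12.404


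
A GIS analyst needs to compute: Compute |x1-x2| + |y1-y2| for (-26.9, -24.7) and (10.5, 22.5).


|(-26.9)-10.5| + |(-24.7)-22.5| = 37.4 + 47.2 = 84.6

84.6


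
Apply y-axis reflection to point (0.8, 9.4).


Reflection over y-axis: (x,y) -> (-x,y)
(0.8, 9.4) -> (-0.8, 9.4)

(-0.8, 9.4)


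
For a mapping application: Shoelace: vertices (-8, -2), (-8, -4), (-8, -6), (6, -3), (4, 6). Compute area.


Shoelace sum: ((-8)*(-4) - (-8)*(-2)) + ((-8)*(-6) - (-8)*(-4)) + ((-8)*(-3) - 6*(-6)) + (6*6 - 4*(-3)) + (4*(-2) - (-8)*6)
= 180
Area = |180|/2 = 90

90


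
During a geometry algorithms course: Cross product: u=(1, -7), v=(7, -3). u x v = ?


u x v = u_x*v_y - u_y*v_x = 1*(-3) - (-7)*7
= (-3) - (-49) = 46

46


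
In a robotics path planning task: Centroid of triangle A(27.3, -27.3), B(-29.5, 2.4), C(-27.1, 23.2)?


Centroid = ((x_A+x_B+x_C)/3, (y_A+y_B+y_C)/3)
= ((27.3+(-29.5)+(-27.1))/3, ((-27.3)+2.4+23.2)/3)
= (-9.7667, -0.5667)

(-9.7667, -0.5667)


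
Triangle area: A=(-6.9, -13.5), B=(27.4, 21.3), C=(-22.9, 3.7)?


Area = |x_A(y_B-y_C) + x_B(y_C-y_A) + x_C(y_A-y_B)|/2
= |(-121.44) + 471.28 + 796.92|/2
= 1146.76/2 = 573.38

573.38


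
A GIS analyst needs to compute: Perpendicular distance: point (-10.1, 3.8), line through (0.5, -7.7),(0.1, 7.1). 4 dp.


|cross product| = 152.28
|line direction| = sqrt(219.2) = 14.8054
Distance = 152.28/sqrt(219.2) = 10.2854

10.2854


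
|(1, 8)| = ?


|u| = sqrt(1^2 + 8^2) = sqrt(65) = 8.0623

8.0623


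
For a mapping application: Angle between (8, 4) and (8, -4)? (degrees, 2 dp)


u.v = 48, |u| = sqrt(80) = 8.9443, |v| = sqrt(80) = 8.9443
cos(theta) = u.v/(|u||v|) = 48/sqrt(6400) = 0.6
theta = acos(0.6) = 53.13 degrees

53.13 degrees


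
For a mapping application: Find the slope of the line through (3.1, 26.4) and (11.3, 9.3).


slope = (y2-y1)/(x2-x1) = (9.3-26.4)/(11.3-3.1) = (-17.1)/8.2 = -2.0854

-2.0854


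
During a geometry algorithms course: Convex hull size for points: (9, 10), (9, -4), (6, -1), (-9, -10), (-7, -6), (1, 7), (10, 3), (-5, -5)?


Convex hull vertices (CCW): (-9, -10), (9, -4), (10, 3), (9, 10), (1, 7), (-7, -6)
Count = 6

6


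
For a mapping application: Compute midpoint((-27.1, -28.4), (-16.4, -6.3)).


M = (((-27.1)+(-16.4))/2, ((-28.4)+(-6.3))/2)
= (-21.75, -17.35)

(-21.75, -17.35)


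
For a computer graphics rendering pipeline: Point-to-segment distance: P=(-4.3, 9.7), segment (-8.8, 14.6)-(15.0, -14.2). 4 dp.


Project P onto AB: t = 0.1778 (clamped to [0,1])
Closest point on segment: (-4.5678, 9.4787)
Distance: 0.3474

0.3474


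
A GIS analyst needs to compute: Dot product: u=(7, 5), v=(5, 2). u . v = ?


u . v = u_x*v_x + u_y*v_y = 7*5 + 5*2
= 35 + 10 = 45

45


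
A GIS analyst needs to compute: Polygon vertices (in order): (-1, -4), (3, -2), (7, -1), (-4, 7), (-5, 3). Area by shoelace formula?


Shoelace sum: ((-1)*(-2) - 3*(-4)) + (3*(-1) - 7*(-2)) + (7*7 - (-4)*(-1)) + ((-4)*3 - (-5)*7) + ((-5)*(-4) - (-1)*3)
= 116
Area = |116|/2 = 58

58


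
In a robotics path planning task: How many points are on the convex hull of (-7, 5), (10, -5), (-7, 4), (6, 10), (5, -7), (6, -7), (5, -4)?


Convex hull vertices (CCW): (-7, 4), (5, -7), (6, -7), (10, -5), (6, 10), (-7, 5)
Count = 6

6


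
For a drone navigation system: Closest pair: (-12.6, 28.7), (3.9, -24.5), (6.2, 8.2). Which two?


d(P0,P1) = 55.7, d(P0,P2) = 27.8153, d(P1,P2) = 32.7808
Closest: P0 and P2

Closest pair: (-12.6, 28.7) and (6.2, 8.2), distance = 27.8153


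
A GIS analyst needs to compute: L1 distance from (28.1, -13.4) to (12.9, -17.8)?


|28.1-12.9| + |(-13.4)-(-17.8)| = 15.2 + 4.4 = 19.6

19.6


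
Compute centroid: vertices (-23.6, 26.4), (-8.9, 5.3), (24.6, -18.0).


Centroid = ((x_A+x_B+x_C)/3, (y_A+y_B+y_C)/3)
= (((-23.6)+(-8.9)+24.6)/3, (26.4+5.3+(-18))/3)
= (-2.6333, 4.5667)

(-2.6333, 4.5667)


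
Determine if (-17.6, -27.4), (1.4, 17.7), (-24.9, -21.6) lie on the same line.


Cross product: (1.4-(-17.6))*((-21.6)-(-27.4)) - (17.7-(-27.4))*((-24.9)-(-17.6))
= 439.43

No, not collinear


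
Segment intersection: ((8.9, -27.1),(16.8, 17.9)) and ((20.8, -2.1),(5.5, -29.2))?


Cross products: d1=60.01, d2=-414.4, d3=-338, d4=136.41
d1*d2 < 0 and d3*d4 < 0? yes

Yes, they intersect
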